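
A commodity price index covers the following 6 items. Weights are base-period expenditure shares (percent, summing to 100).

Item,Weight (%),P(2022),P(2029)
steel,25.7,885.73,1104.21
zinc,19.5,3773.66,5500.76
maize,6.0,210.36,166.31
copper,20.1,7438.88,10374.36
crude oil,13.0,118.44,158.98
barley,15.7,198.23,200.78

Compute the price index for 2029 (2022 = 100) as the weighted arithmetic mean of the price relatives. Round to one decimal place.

126.6

steel: 25.7 × (1104.21/885.73) = 25.7 × 1.246667 = 32.0393
zinc: 19.5 × (5500.76/3773.66) = 19.5 × 1.457672 = 28.4246
maize: 6.0 × (166.31/210.36) = 6.0 × 0.790597 = 4.7436
copper: 20.1 × (10374.36/7438.88) = 20.1 × 1.394613 = 28.0317
crude oil: 13.0 × (158.98/118.44) = 13.0 × 1.342283 = 17.4497
barley: 15.7 × (200.78/198.23) = 15.7 × 1.012864 = 15.9020
Index = Σ wᵢ·(p₁ᵢ/p₀ᵢ) = 32.0393 + 28.4246 + 4.7436 + 28.0317 + 17.4497 + 15.9020 = 126.5909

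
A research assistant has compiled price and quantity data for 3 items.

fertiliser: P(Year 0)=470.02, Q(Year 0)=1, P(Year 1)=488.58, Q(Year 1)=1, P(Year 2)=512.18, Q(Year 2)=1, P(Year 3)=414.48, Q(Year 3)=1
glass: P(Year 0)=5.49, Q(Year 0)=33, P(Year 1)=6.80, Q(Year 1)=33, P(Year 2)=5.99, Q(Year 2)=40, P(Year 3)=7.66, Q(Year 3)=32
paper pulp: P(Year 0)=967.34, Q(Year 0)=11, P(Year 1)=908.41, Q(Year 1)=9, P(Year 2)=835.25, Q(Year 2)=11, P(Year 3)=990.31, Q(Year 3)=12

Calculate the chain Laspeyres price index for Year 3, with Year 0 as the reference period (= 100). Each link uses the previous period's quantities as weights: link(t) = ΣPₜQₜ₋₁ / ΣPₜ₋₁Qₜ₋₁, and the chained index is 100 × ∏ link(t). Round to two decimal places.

102.54

Link Year 0→Year 1:
ΣP(Year 1)Q(Year 0) = 488.58×1 + 6.80×33 + 908.41×11 = 488.58 + 224.4 + 9992.51 = 10705.49
ΣP(Year 0)Q(Year 0) = 470.02×1 + 5.49×33 + 967.34×11 = 470.02 + 181.17 + 10640.74 = 11291.93
link = 10705.49/11291.93 = 0.948066
Link Year 1→Year 2:
ΣP(Year 2)Q(Year 1) = 512.18×1 + 5.99×33 + 835.25×9 = 512.18 + 197.67 + 7517.25 = 8227.1
ΣP(Year 1)Q(Year 1) = 488.58×1 + 6.80×33 + 908.41×9 = 488.58 + 224.4 + 8175.69 = 8888.67
link = 8227.1/8888.67 = 0.925572
Link Year 2→Year 3:
ΣP(Year 3)Q(Year 2) = 414.48×1 + 7.66×40 + 990.31×11 = 414.48 + 306.4 + 10893.41 = 11614.29
ΣP(Year 2)Q(Year 2) = 512.18×1 + 5.99×40 + 835.25×11 = 512.18 + 239.6 + 9187.75 = 9939.53
link = 11614.29/9939.53 = 1.168495
Chained index = 100 × 0.948066 × 0.925572 × 1.168495 = 102.5357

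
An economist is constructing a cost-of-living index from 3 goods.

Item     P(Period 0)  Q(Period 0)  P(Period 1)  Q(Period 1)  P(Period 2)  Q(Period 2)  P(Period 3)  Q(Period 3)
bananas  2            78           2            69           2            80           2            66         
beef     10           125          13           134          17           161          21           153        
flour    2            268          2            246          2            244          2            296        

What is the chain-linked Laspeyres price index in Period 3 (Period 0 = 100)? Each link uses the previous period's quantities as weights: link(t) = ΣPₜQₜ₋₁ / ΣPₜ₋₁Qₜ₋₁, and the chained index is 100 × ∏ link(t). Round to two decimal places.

174.10

Link Period 0→Period 1:
ΣP(Period 1)Q(Period 0) = 2×78 + 13×125 + 2×268 = 156 + 1625 + 536 = 2317
ΣP(Period 0)Q(Period 0) = 2×78 + 10×125 + 2×268 = 156 + 1250 + 536 = 1942
link = 2317/1942 = 1.193100
Link Period 1→Period 2:
ΣP(Period 2)Q(Period 1) = 2×69 + 17×134 + 2×246 = 138 + 2278 + 492 = 2908
ΣP(Period 1)Q(Period 1) = 2×69 + 13×134 + 2×246 = 138 + 1742 + 492 = 2372
link = 2908/2372 = 1.225970
Link Period 2→Period 3:
ΣP(Period 3)Q(Period 2) = 2×80 + 21×161 + 2×244 = 160 + 3381 + 488 = 4029
ΣP(Period 2)Q(Period 2) = 2×80 + 17×161 + 2×244 = 160 + 2737 + 488 = 3385
link = 4029/3385 = 1.190251
Chained index = 100 × 1.193100 × 1.225970 × 1.190251 = 174.0985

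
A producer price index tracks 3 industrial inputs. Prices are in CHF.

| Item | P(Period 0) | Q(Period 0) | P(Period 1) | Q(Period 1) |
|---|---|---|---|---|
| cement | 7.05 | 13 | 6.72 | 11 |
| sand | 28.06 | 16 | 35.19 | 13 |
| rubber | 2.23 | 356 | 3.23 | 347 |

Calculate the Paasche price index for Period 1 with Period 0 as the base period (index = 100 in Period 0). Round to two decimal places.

135.86

Paasche price index uses current-period quantities as weights.
ΣP(Period 1)·Q(Period 1) = 6.72×11 + 35.19×13 + 3.23×347 = 73.92 + 457.47 + 1120.81 = 1652.2
ΣP(Period 0)·Q(Period 1) = 7.05×11 + 28.06×13 + 2.23×347 = 77.55 + 364.78 + 773.81 = 1216.14
Index = 1652.2 / 1216.14 × 100 = 135.8561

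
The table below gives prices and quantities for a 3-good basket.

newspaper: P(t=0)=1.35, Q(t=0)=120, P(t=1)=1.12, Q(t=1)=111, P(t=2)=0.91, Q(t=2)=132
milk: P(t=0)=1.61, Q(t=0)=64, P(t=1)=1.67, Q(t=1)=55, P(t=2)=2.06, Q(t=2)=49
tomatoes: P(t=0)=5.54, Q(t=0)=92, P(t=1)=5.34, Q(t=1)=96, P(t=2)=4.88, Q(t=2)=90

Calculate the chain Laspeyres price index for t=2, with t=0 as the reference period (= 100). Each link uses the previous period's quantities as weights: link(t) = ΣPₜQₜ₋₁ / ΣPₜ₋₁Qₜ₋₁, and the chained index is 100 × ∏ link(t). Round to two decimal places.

Link t=0→t=1:
ΣP(t=1)Q(t=0) = 1.12×120 + 1.67×64 + 5.34×92 = 134.4 + 106.88 + 491.28 = 732.56
ΣP(t=0)Q(t=0) = 1.35×120 + 1.61×64 + 5.54×92 = 162 + 103.04 + 509.68 = 774.72
link = 732.56/774.72 = 0.945580
Link t=1→t=2:
ΣP(t=2)Q(t=1) = 0.91×111 + 2.06×55 + 4.88×96 = 101.01 + 113.3 + 468.48 = 682.79
ΣP(t=1)Q(t=1) = 1.12×111 + 1.67×55 + 5.34×96 = 124.32 + 91.85 + 512.64 = 728.81
link = 682.79/728.81 = 0.936856
Chained index = 100 × 0.945580 × 0.936856 = 88.5873

88.59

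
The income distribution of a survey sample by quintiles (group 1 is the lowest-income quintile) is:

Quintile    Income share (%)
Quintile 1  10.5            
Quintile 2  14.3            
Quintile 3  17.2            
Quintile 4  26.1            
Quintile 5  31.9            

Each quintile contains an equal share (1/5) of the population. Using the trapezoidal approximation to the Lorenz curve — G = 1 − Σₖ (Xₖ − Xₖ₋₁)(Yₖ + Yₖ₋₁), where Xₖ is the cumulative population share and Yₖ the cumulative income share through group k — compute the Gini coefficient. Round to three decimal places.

0.218

Cumulative income shares Yₖ: 0.1050, 0.2480, 0.4200, 0.6810, 1.0000
Σ (Xₖ−Xₖ₋₁)(Yₖ+Yₖ₋₁) = (1/5)(0.1050+0.0000) + (1/5)(0.2480+0.1050) + (1/5)(0.4200+0.2480) + (1/5)(0.6810+0.4200) + (1/5)(1.0000+0.6810)
  = 0.0210 + 0.0706 + 0.1336 + 0.2202 + 0.3362 = 0.7816
G = 1 − 0.7816 = 0.2184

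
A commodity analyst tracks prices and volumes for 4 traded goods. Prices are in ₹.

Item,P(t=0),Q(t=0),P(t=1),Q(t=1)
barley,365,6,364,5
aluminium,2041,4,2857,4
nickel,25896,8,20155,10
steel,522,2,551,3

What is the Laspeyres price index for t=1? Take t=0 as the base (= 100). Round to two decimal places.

Laspeyres price index uses base-period quantities as weights.
ΣP(t=1)·Q(t=0) = 364×6 + 2857×4 + 20155×8 + 551×2 = 2184 + 11428 + 161240 + 1102 = 175954
ΣP(t=0)·Q(t=0) = 365×6 + 2041×4 + 25896×8 + 522×2 = 2190 + 8164 + 207168 + 1044 = 218566
Index = 175954 / 218566 × 100 = 80.5038

80.50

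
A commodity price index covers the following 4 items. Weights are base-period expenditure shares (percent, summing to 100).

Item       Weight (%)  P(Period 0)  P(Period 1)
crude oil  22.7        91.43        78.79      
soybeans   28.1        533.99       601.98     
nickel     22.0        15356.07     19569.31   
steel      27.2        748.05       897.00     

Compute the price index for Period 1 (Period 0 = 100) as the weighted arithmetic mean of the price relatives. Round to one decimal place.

crude oil: 22.7 × (78.79/91.43) = 22.7 × 0.861752 = 19.5618
soybeans: 28.1 × (601.98/533.99) = 28.1 × 1.127324 = 31.6778
nickel: 22.0 × (19569.31/15356.07) = 22.0 × 1.274370 = 28.0361
steel: 27.2 × (897.00/748.05) = 27.2 × 1.199118 = 32.6160
Index = Σ wᵢ·(p₁ᵢ/p₀ᵢ) = 19.5618 + 31.6778 + 28.0361 + 32.6160 = 111.8917

111.9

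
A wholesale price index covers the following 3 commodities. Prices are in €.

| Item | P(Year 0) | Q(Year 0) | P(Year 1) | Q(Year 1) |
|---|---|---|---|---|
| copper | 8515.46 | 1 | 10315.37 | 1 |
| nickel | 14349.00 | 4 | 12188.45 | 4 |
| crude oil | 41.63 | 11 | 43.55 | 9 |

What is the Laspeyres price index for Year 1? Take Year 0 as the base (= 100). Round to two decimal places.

89.72

Laspeyres price index uses base-period quantities as weights.
ΣP(Year 1)·Q(Year 0) = 10315.37×1 + 12188.45×4 + 43.55×11 = 10315.37 + 48753.8 + 479.05 = 59548.22
ΣP(Year 0)·Q(Year 0) = 8515.46×1 + 14349.00×4 + 41.63×11 = 8515.46 + 57396 + 457.93 = 66369.39
Index = 59548.22 / 66369.39 × 100 = 89.7224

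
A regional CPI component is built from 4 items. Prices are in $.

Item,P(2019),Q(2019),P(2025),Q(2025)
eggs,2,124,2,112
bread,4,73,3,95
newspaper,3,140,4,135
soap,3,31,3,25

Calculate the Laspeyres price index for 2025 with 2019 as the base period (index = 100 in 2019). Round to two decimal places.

106.36

Laspeyres price index uses base-period quantities as weights.
ΣP(2025)·Q(2019) = 2×124 + 3×73 + 4×140 + 3×31 = 248 + 219 + 560 + 93 = 1120
ΣP(2019)·Q(2019) = 2×124 + 4×73 + 3×140 + 3×31 = 248 + 292 + 420 + 93 = 1053
Index = 1120 / 1053 × 100 = 106.3628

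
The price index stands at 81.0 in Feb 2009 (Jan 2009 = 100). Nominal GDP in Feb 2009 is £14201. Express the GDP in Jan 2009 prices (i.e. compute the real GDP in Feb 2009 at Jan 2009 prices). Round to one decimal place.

17532.1

Real = Nominal ÷ (Index/100) = 14201 ÷ (81.0/100)
     = 14201 ÷ 0.810 = 17532.0988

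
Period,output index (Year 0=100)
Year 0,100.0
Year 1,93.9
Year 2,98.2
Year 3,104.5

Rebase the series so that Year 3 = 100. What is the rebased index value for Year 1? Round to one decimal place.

Rebased(Year 1) = 93.9 / 104.5 × 100 = 89.8565

89.9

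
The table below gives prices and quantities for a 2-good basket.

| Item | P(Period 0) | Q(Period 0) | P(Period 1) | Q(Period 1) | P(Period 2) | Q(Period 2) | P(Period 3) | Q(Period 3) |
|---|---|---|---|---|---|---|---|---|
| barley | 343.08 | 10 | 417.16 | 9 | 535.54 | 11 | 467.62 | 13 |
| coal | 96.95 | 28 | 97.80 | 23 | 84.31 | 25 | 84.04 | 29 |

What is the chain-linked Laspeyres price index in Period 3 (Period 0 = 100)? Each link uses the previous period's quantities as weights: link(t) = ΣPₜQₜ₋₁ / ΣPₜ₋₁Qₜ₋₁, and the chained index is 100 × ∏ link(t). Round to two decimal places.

114.65

Link Period 0→Period 1:
ΣP(Period 1)Q(Period 0) = 417.16×10 + 97.80×28 = 4171.6 + 2738.4 = 6910
ΣP(Period 0)Q(Period 0) = 343.08×10 + 96.95×28 = 3430.8 + 2714.6 = 6145.4
link = 6910/6145.4 = 1.124418
Link Period 1→Period 2:
ΣP(Period 2)Q(Period 1) = 535.54×9 + 84.31×23 = 4819.86 + 1939.13 = 6758.99
ΣP(Period 1)Q(Period 1) = 417.16×9 + 97.80×23 = 3754.44 + 2249.4 = 6003.84
link = 6758.99/6003.84 = 1.125778
Link Period 2→Period 3:
ΣP(Period 3)Q(Period 2) = 467.62×11 + 84.04×25 = 5143.82 + 2101 = 7244.82
ΣP(Period 2)Q(Period 2) = 535.54×11 + 84.31×25 = 5890.94 + 2107.75 = 7998.69
link = 7244.82/7998.69 = 0.905751
Chained index = 100 × 1.124418 × 1.125778 × 0.905751 = 114.6540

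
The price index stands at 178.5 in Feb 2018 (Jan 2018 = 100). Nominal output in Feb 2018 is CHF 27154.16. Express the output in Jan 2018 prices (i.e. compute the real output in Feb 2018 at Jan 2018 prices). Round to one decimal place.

15212.4

Real = Nominal ÷ (Index/100) = 27154.16 ÷ (178.5/100)
     = 27154.16 ÷ 1.785 = 15212.4146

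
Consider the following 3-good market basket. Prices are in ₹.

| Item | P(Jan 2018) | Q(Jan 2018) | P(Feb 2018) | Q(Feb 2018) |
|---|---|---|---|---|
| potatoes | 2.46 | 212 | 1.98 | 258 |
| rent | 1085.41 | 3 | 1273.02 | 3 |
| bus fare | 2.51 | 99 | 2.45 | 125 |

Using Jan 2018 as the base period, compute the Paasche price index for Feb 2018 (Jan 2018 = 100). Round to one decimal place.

Paasche price index uses current-period quantities as weights.
ΣP(Feb 2018)·Q(Feb 2018) = 1.98×258 + 1273.02×3 + 2.45×125 = 510.84 + 3819.06 + 306.25 = 4636.15
ΣP(Jan 2018)·Q(Feb 2018) = 2.46×258 + 1085.41×3 + 2.51×125 = 634.68 + 3256.23 + 313.75 = 4204.66
Index = 4636.15 / 4204.66 × 100 = 110.2622

110.3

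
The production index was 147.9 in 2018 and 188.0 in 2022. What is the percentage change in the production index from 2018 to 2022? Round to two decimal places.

Change = (188.0 − 147.9) / 147.9 × 100
       = 40.1 / 147.9 × 100 = 27.1129%

27.11%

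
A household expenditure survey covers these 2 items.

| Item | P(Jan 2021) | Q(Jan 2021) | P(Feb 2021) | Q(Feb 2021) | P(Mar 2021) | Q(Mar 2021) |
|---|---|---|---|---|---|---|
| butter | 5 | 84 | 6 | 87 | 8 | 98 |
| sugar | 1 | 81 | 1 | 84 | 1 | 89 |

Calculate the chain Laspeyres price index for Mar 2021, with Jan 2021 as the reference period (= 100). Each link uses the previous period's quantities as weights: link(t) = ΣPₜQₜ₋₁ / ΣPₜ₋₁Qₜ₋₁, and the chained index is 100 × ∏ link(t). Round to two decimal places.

Link Jan 2021→Feb 2021:
ΣP(Feb 2021)Q(Jan 2021) = 6×84 + 1×81 = 504 + 81 = 585
ΣP(Jan 2021)Q(Jan 2021) = 5×84 + 1×81 = 420 + 81 = 501
link = 585/501 = 1.167665
Link Feb 2021→Mar 2021:
ΣP(Mar 2021)Q(Feb 2021) = 8×87 + 1×84 = 696 + 84 = 780
ΣP(Feb 2021)Q(Feb 2021) = 6×87 + 1×84 = 522 + 84 = 606
link = 780/606 = 1.287129
Chained index = 100 × 1.167665 × 1.287129 = 150.2935

150.29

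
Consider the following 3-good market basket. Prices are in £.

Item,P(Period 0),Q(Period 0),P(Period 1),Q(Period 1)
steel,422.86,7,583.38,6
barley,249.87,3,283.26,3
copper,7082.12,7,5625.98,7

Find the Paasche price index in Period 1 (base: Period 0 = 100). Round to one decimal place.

Paasche price index uses current-period quantities as weights.
ΣP(Period 1)·Q(Period 1) = 583.38×6 + 283.26×3 + 5625.98×7 = 3500.28 + 849.78 + 39381.86 = 43731.92
ΣP(Period 0)·Q(Period 1) = 422.86×6 + 249.87×3 + 7082.12×7 = 2537.16 + 749.61 + 49574.84 = 52861.61
Index = 43731.92 / 52861.61 × 100 = 82.7291

82.7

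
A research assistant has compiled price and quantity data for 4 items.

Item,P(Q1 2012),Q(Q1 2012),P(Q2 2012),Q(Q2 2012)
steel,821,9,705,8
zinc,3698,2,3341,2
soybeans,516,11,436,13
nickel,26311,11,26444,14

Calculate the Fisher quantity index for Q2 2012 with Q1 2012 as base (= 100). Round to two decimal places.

Laspeyres component (base-period weights):
ΣP(Q1 2012)Q(Q2 2012) = 821×8 + 3698×2 + 516×13 + 26311×14 = 6568 + 7396 + 6708 + 368354 = 389026
ΣP(Q1 2012)Q(Q1 2012) = 821×9 + 3698×2 + 516×11 + 26311×11 = 7389 + 7396 + 5676 + 289421 = 309882
L = 389026 / 309882 × 100 = 125.5400
Paasche component (current-period weights):
ΣP(Q2 2012)Q(Q2 2012) = 705×8 + 3341×2 + 436×13 + 26444×14 = 5640 + 6682 + 5668 + 370216 = 388206
ΣP(Q2 2012)Q(Q1 2012) = 705×9 + 3341×2 + 436×11 + 26444×11 = 6345 + 6682 + 4796 + 290884 = 308707
P = 388206 / 308707 × 100 = 125.7523
Fisher = √(L × P) = √(125.5400 × 125.7523) = 125.6461

125.65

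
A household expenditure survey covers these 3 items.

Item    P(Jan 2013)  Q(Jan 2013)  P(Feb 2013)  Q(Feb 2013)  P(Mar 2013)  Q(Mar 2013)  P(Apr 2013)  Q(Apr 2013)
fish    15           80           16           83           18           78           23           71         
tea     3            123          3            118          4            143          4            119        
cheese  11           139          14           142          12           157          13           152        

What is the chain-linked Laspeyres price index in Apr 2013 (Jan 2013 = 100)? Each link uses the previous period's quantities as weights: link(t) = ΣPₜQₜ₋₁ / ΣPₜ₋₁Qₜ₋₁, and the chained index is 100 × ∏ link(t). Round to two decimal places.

Link Jan 2013→Feb 2013:
ΣP(Feb 2013)Q(Jan 2013) = 16×80 + 3×123 + 14×139 = 1280 + 369 + 1946 = 3595
ΣP(Jan 2013)Q(Jan 2013) = 15×80 + 3×123 + 11×139 = 1200 + 369 + 1529 = 3098
link = 3595/3098 = 1.160426
Link Feb 2013→Mar 2013:
ΣP(Mar 2013)Q(Feb 2013) = 18×83 + 4×118 + 12×142 = 1494 + 472 + 1704 = 3670
ΣP(Feb 2013)Q(Feb 2013) = 16×83 + 3×118 + 14×142 = 1328 + 354 + 1988 = 3670
link = 3670/3670 = 1.000000
Link Mar 2013→Apr 2013:
ΣP(Apr 2013)Q(Mar 2013) = 23×78 + 4×143 + 13×157 = 1794 + 572 + 2041 = 4407
ΣP(Mar 2013)Q(Mar 2013) = 18×78 + 4×143 + 12×157 = 1404 + 572 + 1884 = 3860
link = 4407/3860 = 1.141710
Chained index = 100 × 1.160426 × 1.000000 × 1.141710 = 132.4870

132.49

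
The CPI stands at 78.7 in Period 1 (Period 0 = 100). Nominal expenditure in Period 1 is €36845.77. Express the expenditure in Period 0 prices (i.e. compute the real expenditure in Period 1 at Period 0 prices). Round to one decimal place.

Real = Nominal ÷ (Index/100) = 36845.77 ÷ (78.7/100)
     = 36845.77 ÷ 0.787 = 46818.0051

46818.0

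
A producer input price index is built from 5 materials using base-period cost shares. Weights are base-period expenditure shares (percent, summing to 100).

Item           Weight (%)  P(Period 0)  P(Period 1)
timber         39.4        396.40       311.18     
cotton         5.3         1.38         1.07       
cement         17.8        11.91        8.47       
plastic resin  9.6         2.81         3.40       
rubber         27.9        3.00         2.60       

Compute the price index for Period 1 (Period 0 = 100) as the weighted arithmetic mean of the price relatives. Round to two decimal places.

83.49

timber: 39.4 × (311.18/396.40) = 39.4 × 0.785015 = 30.9296
cotton: 5.3 × (1.07/1.38) = 5.3 × 0.775362 = 4.1094
cement: 17.8 × (8.47/11.91) = 17.8 × 0.711167 = 12.6588
plastic resin: 9.6 × (3.40/2.81) = 9.6 × 1.209964 = 11.6157
rubber: 27.9 × (2.60/3.00) = 27.9 × 0.866667 = 24.1800
Index = Σ wᵢ·(p₁ᵢ/p₀ᵢ) = 30.9296 + 4.1094 + 12.6588 + 11.6157 + 24.1800 = 83.4934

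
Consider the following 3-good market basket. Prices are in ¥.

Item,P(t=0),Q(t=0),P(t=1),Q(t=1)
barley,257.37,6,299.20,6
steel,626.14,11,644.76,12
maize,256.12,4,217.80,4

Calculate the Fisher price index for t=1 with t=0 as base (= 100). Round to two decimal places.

103.19

Laspeyres component (base-period weights):
ΣP(t=1)Q(t=0) = 299.20×6 + 644.76×11 + 217.80×4 = 1795.2 + 7092.36 + 871.2 = 9758.76
ΣP(t=0)Q(t=0) = 257.37×6 + 626.14×11 + 256.12×4 = 1544.22 + 6887.54 + 1024.48 = 9456.24
L = 9758.76 / 9456.24 × 100 = 103.1992
Paasche component (current-period weights):
ΣP(t=1)Q(t=1) = 299.20×6 + 644.76×12 + 217.80×4 = 1795.2 + 7737.12 + 871.2 = 10403.52
ΣP(t=0)Q(t=1) = 257.37×6 + 626.14×12 + 256.12×4 = 1544.22 + 7513.68 + 1024.48 = 10082.38
P = 10403.52 / 10082.38 × 100 = 103.1852
Fisher = √(L × P) = √(103.1992 × 103.1852) = 103.1922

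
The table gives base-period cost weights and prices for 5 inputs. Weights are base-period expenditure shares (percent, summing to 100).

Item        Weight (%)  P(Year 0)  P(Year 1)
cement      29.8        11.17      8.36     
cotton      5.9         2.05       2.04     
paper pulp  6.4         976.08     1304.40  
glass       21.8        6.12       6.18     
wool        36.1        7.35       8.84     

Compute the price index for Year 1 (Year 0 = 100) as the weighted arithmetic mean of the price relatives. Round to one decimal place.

102.2

cement: 29.8 × (8.36/11.17) = 29.8 × 0.748433 = 22.3033
cotton: 5.9 × (2.04/2.05) = 5.9 × 0.995122 = 5.8712
paper pulp: 6.4 × (1304.40/976.08) = 6.4 × 1.336366 = 8.5527
glass: 21.8 × (6.18/6.12) = 21.8 × 1.009804 = 22.0137
wool: 36.1 × (8.84/7.35) = 36.1 × 1.202721 = 43.4182
Index = Σ wᵢ·(p₁ᵢ/p₀ᵢ) = 22.3033 + 5.8712 + 8.5527 + 22.0137 + 43.4182 = 102.1592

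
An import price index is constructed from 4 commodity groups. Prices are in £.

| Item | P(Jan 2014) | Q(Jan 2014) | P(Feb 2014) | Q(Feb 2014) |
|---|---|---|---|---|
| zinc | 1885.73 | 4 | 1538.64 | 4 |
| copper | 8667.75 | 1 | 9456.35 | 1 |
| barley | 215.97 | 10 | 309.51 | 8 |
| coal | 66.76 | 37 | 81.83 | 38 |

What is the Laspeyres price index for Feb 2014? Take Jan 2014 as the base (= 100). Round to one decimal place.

104.3

Laspeyres price index uses base-period quantities as weights.
ΣP(Feb 2014)·Q(Jan 2014) = 1538.64×4 + 9456.35×1 + 309.51×10 + 81.83×37 = 6154.56 + 9456.35 + 3095.1 + 3027.71 = 21733.72
ΣP(Jan 2014)·Q(Jan 2014) = 1885.73×4 + 8667.75×1 + 215.97×10 + 66.76×37 = 7542.92 + 8667.75 + 2159.7 + 2470.12 = 20840.49
Index = 21733.72 / 20840.49 × 100 = 104.2860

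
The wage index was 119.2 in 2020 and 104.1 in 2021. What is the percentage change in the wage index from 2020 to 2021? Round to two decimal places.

Change = (104.1 − 119.2) / 119.2 × 100
       = -15.1 / 119.2 × 100 = -12.6678%

-12.67%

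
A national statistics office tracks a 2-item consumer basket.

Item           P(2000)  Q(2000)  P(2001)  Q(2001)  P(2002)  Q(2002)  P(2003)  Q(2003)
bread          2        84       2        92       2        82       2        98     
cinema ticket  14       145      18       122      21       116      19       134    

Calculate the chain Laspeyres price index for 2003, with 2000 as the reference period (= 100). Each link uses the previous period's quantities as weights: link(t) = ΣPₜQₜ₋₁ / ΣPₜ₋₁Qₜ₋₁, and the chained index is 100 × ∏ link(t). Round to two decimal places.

132.81

Link 2000→2001:
ΣP(2001)Q(2000) = 2×84 + 18×145 = 168 + 2610 = 2778
ΣP(2000)Q(2000) = 2×84 + 14×145 = 168 + 2030 = 2198
link = 2778/2198 = 1.263876
Link 2001→2002:
ΣP(2002)Q(2001) = 2×92 + 21×122 = 184 + 2562 = 2746
ΣP(2001)Q(2001) = 2×92 + 18×122 = 184 + 2196 = 2380
link = 2746/2380 = 1.153782
Link 2002→2003:
ΣP(2003)Q(2002) = 2×82 + 19×116 = 164 + 2204 = 2368
ΣP(2002)Q(2002) = 2×82 + 21×116 = 164 + 2436 = 2600
link = 2368/2600 = 0.910769
Chained index = 100 × 1.263876 × 1.153782 × 0.910769 = 132.8117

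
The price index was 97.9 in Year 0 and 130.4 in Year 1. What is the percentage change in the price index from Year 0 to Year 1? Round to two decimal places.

33.20%

Change = (130.4 − 97.9) / 97.9 × 100
       = 32.5 / 97.9 × 100 = 33.1971%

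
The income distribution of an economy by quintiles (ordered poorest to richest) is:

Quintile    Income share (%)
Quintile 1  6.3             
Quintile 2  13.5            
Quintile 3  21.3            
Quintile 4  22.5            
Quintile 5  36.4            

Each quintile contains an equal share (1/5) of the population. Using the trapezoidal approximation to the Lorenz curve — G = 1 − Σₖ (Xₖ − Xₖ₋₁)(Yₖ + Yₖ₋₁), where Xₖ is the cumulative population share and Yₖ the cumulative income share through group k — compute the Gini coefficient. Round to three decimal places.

0.277

Cumulative income shares Yₖ: 0.0630, 0.1980, 0.4110, 0.6360, 1.0000
Σ (Xₖ−Xₖ₋₁)(Yₖ+Yₖ₋₁) = (1/5)(0.0630+0.0000) + (1/5)(0.1980+0.0630) + (1/5)(0.4110+0.1980) + (1/5)(0.6360+0.4110) + (1/5)(1.0000+0.6360)
  = 0.0126 + 0.0522 + 0.1218 + 0.2094 + 0.3272 = 0.7232
G = 1 − 0.7232 = 0.2768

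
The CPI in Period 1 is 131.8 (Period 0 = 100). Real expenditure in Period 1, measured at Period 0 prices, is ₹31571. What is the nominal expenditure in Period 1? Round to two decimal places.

41610.58

Nominal = Real × (Index/100) = 31571 × (131.8/100)
        = 31571 × 1.318 = 41610.5780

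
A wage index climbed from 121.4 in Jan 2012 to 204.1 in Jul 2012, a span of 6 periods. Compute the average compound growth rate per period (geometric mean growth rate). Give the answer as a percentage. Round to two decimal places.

9.04%

Growth factor = (204.1/121.4)^(1/6) = (1.681219)^(1/6) = 1.090446
Growth rate = 1.090446 − 1 = 0.090446 = 9.0446%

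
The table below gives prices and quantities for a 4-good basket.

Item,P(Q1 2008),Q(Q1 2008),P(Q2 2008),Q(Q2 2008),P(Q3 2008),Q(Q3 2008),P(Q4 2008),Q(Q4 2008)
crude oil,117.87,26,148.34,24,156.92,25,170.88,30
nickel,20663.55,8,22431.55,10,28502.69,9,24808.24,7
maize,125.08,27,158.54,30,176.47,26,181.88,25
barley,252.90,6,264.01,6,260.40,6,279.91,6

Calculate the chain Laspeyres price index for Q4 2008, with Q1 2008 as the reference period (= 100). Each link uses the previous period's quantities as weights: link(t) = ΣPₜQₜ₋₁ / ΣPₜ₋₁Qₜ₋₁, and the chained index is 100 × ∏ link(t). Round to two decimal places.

120.94

Link Q1 2008→Q2 2008:
ΣP(Q2 2008)Q(Q1 2008) = 148.34×26 + 22431.55×8 + 158.54×27 + 264.01×6 = 3856.84 + 179452.4 + 4280.58 + 1584.06 = 189173.88
ΣP(Q1 2008)Q(Q1 2008) = 117.87×26 + 20663.55×8 + 125.08×27 + 252.90×6 = 3064.62 + 165308.4 + 3377.16 + 1517.4 = 173267.58
link = 189173.88/173267.58 = 1.091802
Link Q2 2008→Q3 2008:
ΣP(Q3 2008)Q(Q2 2008) = 156.92×24 + 28502.69×10 + 176.47×30 + 260.40×6 = 3766.08 + 285026.9 + 5294.1 + 1562.4 = 295649.48
ΣP(Q2 2008)Q(Q2 2008) = 148.34×24 + 22431.55×10 + 158.54×30 + 264.01×6 = 3560.16 + 224315.5 + 4756.2 + 1584.06 = 234215.92
link = 295649.48/234215.92 = 1.262295
Link Q3 2008→Q4 2008:
ΣP(Q4 2008)Q(Q3 2008) = 170.88×25 + 24808.24×9 + 181.88×26 + 279.91×6 = 4272 + 223274.16 + 4728.88 + 1679.46 = 233954.5
ΣP(Q3 2008)Q(Q3 2008) = 156.92×25 + 28502.69×9 + 176.47×26 + 260.40×6 = 3923 + 256524.21 + 4588.22 + 1562.4 = 266597.83
link = 233954.5/266597.83 = 0.877556
Chained index = 100 × 1.091802 × 1.262295 × 0.877556 = 120.9426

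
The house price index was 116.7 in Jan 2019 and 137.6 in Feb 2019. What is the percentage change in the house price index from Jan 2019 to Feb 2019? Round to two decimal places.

Change = (137.6 − 116.7) / 116.7 × 100
       = 20.9 / 116.7 × 100 = 17.9092%

17.91%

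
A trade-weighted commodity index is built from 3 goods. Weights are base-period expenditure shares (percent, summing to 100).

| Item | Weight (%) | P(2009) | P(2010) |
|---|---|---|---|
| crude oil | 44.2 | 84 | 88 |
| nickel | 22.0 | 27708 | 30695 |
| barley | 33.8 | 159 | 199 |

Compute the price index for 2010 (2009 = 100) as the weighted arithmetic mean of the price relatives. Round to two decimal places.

112.98

crude oil: 44.2 × (88/84) = 44.2 × 1.047619 = 46.3048
nickel: 22.0 × (30695/27708) = 22.0 × 1.107803 = 24.3717
barley: 33.8 × (199/159) = 33.8 × 1.251572 = 42.3031
Index = Σ wᵢ·(p₁ᵢ/p₀ᵢ) = 46.3048 + 24.3717 + 42.3031 = 112.9796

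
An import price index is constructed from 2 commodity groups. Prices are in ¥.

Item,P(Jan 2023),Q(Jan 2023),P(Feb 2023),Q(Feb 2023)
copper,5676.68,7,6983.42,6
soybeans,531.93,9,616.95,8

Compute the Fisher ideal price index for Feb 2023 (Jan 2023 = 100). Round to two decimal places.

122.25

Laspeyres component (base-period weights):
ΣP(Feb 2023)Q(Jan 2023) = 6983.42×7 + 616.95×9 = 48883.94 + 5552.55 = 54436.49
ΣP(Jan 2023)Q(Jan 2023) = 5676.68×7 + 531.93×9 = 39736.76 + 4787.37 = 44524.13
L = 54436.49 / 44524.13 × 100 = 122.2629
Paasche component (current-period weights):
ΣP(Feb 2023)Q(Feb 2023) = 6983.42×6 + 616.95×8 = 41900.52 + 4935.6 = 46836.12
ΣP(Jan 2023)Q(Feb 2023) = 5676.68×6 + 531.93×8 = 34060.08 + 4255.44 = 38315.52
P = 46836.12 / 38315.52 × 100 = 122.2380
Fisher = √(L × P) = √(122.2629 × 122.2380) = 122.2504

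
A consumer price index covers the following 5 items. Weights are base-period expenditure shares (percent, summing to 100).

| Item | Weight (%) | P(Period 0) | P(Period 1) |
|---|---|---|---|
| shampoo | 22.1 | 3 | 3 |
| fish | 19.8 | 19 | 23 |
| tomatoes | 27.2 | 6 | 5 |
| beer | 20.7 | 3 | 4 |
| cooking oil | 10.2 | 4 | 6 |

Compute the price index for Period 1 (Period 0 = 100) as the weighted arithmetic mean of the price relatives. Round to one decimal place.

111.6

shampoo: 22.1 × (3/3) = 22.1 × 1.000000 = 22.1000
fish: 19.8 × (23/19) = 19.8 × 1.210526 = 23.9684
tomatoes: 27.2 × (5/6) = 27.2 × 0.833333 = 22.6667
beer: 20.7 × (4/3) = 20.7 × 1.333333 = 27.6000
cooking oil: 10.2 × (6/4) = 10.2 × 1.500000 = 15.3000
Index = Σ wᵢ·(p₁ᵢ/p₀ᵢ) = 22.1000 + 23.9684 + 22.6667 + 27.6000 + 15.3000 = 111.6351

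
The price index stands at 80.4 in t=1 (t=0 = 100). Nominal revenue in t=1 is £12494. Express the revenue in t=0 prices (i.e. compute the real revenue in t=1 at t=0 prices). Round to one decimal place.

Real = Nominal ÷ (Index/100) = 12494 ÷ (80.4/100)
     = 12494 ÷ 0.804 = 15539.8010

15539.8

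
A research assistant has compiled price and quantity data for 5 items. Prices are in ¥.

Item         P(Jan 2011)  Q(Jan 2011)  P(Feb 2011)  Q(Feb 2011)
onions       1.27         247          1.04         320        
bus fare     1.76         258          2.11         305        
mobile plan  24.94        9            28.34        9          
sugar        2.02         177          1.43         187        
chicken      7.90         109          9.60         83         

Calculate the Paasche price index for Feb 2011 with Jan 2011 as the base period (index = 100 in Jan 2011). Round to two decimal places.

Paasche price index uses current-period quantities as weights.
ΣP(Feb 2011)·Q(Feb 2011) = 1.04×320 + 2.11×305 + 28.34×9 + 1.43×187 + 9.60×83 = 332.8 + 643.55 + 255.06 + 267.41 + 796.8 = 2295.62
ΣP(Jan 2011)·Q(Feb 2011) = 1.27×320 + 1.76×305 + 24.94×9 + 2.02×187 + 7.90×83 = 406.4 + 536.8 + 224.46 + 377.74 + 655.7 = 2201.1
Index = 2295.62 / 2201.1 × 100 = 104.2942

104.29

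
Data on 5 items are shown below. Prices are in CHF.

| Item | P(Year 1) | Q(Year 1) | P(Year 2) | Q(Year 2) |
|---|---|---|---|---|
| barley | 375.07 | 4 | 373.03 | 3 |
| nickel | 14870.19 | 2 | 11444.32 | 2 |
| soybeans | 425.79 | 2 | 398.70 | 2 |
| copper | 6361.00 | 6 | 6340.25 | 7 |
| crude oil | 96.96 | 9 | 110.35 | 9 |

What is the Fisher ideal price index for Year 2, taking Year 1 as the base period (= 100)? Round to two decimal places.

Laspeyres component (base-period weights):
ΣP(Year 2)Q(Year 1) = 373.03×4 + 11444.32×2 + 398.70×2 + 6340.25×6 + 110.35×9 = 1492.12 + 22888.64 + 797.4 + 38041.5 + 993.15 = 64212.81
ΣP(Year 1)Q(Year 1) = 375.07×4 + 14870.19×2 + 425.79×2 + 6361.00×6 + 96.96×9 = 1500.28 + 29740.38 + 851.58 + 38166 + 872.64 = 71130.88
L = 64212.81 / 71130.88 × 100 = 90.2742
Paasche component (current-period weights):
ΣP(Year 2)Q(Year 2) = 373.03×3 + 11444.32×2 + 398.70×2 + 6340.25×7 + 110.35×9 = 1119.09 + 22888.64 + 797.4 + 44381.75 + 993.15 = 70180.03
ΣP(Year 1)Q(Year 2) = 375.07×3 + 14870.19×2 + 425.79×2 + 6361.00×7 + 96.96×9 = 1125.21 + 29740.38 + 851.58 + 44527 + 872.64 = 77116.81
P = 70180.03 / 77116.81 × 100 = 91.0048
Fisher = √(L × P) = √(90.2742 × 91.0048) = 90.6388

90.64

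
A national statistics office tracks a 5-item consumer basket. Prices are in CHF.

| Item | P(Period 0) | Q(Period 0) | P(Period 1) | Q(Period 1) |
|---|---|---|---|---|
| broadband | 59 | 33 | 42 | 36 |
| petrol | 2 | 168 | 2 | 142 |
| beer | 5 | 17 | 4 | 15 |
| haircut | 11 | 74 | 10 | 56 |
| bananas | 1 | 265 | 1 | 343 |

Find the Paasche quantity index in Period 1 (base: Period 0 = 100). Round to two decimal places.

98.71

Paasche quantity index uses current-period prices as weights.
ΣP(Period 1)·Q(Period 1) = 42×36 + 2×142 + 4×15 + 10×56 + 1×343 = 1512 + 284 + 60 + 560 + 343 = 2759
ΣP(Period 1)·Q(Period 0) = 42×33 + 2×168 + 4×17 + 10×74 + 1×265 = 1386 + 336 + 68 + 740 + 265 = 2795
Index = 2759 / 2795 × 100 = 98.7120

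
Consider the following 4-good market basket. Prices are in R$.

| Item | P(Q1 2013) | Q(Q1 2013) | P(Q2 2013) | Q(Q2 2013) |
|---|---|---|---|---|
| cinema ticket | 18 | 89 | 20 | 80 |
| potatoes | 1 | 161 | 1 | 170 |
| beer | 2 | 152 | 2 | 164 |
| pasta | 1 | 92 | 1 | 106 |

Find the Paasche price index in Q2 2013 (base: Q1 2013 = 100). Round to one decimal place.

107.8

Paasche price index uses current-period quantities as weights.
ΣP(Q2 2013)·Q(Q2 2013) = 20×80 + 1×170 + 2×164 + 1×106 = 1600 + 170 + 328 + 106 = 2204
ΣP(Q1 2013)·Q(Q2 2013) = 18×80 + 1×170 + 2×164 + 1×106 = 1440 + 170 + 328 + 106 = 2044
Index = 2204 / 2044 × 100 = 107.8278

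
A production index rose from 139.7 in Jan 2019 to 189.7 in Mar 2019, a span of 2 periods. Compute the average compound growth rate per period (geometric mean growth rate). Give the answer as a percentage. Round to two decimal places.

16.53%

Growth factor = (189.7/139.7)^(1/2) = (1.357910)^(1/2) = 1.165294
Growth rate = 1.165294 − 1 = 0.165294 = 16.5294%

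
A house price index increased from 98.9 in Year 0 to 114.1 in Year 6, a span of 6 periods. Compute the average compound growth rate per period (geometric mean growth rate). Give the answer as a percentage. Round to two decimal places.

Growth factor = (114.1/98.9)^(1/6) = (1.153691)^(1/6) = 1.024114
Growth rate = 1.024114 − 1 = 0.024114 = 2.4114%

2.41%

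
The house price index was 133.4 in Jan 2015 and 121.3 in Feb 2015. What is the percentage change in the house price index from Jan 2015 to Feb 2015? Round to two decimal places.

-9.07%

Change = (121.3 − 133.4) / 133.4 × 100
       = -12.1 / 133.4 × 100 = -9.0705%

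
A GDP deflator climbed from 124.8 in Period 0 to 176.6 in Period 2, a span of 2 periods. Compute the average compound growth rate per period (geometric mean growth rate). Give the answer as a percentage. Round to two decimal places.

18.96%

Growth factor = (176.6/124.8)^(1/2) = (1.415064)^(1/2) = 1.189565
Growth rate = 1.189565 − 1 = 0.189565 = 18.9565%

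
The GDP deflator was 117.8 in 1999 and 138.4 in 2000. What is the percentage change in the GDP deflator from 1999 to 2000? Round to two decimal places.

Change = (138.4 − 117.8) / 117.8 × 100
       = 20.6 / 117.8 × 100 = 17.4873%

17.49%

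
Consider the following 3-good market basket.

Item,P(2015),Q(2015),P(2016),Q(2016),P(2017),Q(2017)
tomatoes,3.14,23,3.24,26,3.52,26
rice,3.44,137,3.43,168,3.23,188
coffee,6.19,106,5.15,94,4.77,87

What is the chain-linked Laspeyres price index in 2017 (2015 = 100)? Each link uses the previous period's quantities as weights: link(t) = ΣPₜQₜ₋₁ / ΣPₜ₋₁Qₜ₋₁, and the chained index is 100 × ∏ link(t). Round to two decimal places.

85.96

Link 2015→2016:
ΣP(2016)Q(2015) = 3.24×23 + 3.43×137 + 5.15×106 = 74.52 + 469.91 + 545.9 = 1090.33
ΣP(2015)Q(2015) = 3.14×23 + 3.44×137 + 6.19×106 = 72.22 + 471.28 + 656.14 = 1199.64
link = 1090.33/1199.64 = 0.908881
Link 2016→2017:
ΣP(2017)Q(2016) = 3.52×26 + 3.23×168 + 4.77×94 = 91.52 + 542.64 + 448.38 = 1082.54
ΣP(2016)Q(2016) = 3.24×26 + 3.43×168 + 5.15×94 = 84.24 + 576.24 + 484.1 = 1144.58
link = 1082.54/1144.58 = 0.945797
Chained index = 100 × 0.908881 × 0.945797 = 85.9617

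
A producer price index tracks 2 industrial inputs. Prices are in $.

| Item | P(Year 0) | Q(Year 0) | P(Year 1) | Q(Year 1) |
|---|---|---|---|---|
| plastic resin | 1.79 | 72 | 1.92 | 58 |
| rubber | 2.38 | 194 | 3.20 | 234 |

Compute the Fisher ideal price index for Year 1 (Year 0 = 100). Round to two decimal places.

129.35

Laspeyres component (base-period weights):
ΣP(Year 1)Q(Year 0) = 1.92×72 + 3.20×194 = 138.24 + 620.8 = 759.04
ΣP(Year 0)Q(Year 0) = 1.79×72 + 2.38×194 = 128.88 + 461.72 = 590.6
L = 759.04 / 590.6 × 100 = 128.5201
Paasche component (current-period weights):
ΣP(Year 1)Q(Year 1) = 1.92×58 + 3.20×234 = 111.36 + 748.8 = 860.16
ΣP(Year 0)Q(Year 1) = 1.79×58 + 2.38×234 = 103.82 + 556.92 = 660.74
P = 860.16 / 660.74 × 100 = 130.1813
Fisher = √(L × P) = √(128.5201 × 130.1813) = 129.3481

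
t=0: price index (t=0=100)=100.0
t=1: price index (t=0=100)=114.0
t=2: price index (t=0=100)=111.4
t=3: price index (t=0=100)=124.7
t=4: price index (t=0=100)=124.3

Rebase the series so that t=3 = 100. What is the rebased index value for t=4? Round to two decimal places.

99.68

Rebased(t=4) = 124.3 / 124.7 × 100 = 99.6792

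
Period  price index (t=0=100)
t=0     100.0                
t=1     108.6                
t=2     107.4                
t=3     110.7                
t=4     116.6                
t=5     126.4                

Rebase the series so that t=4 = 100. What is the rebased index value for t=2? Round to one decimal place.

92.1

Rebased(t=2) = 107.4 / 116.6 × 100 = 92.1098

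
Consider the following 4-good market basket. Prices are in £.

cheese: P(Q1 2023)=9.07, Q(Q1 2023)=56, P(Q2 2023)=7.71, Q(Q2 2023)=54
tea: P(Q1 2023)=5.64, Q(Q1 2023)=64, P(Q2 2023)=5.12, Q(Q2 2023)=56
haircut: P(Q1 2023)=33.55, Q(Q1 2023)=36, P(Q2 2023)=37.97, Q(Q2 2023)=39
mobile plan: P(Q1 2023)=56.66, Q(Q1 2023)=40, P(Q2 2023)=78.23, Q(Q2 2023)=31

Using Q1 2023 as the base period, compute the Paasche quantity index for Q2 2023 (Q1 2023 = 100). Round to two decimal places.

87.70

Paasche quantity index uses current-period prices as weights.
ΣP(Q2 2023)·Q(Q2 2023) = 7.71×54 + 5.12×56 + 37.97×39 + 78.23×31 = 416.34 + 286.72 + 1480.83 + 2425.13 = 4609.02
ΣP(Q2 2023)·Q(Q1 2023) = 7.71×56 + 5.12×64 + 37.97×36 + 78.23×40 = 431.76 + 327.68 + 1366.92 + 3129.2 = 5255.56
Index = 4609.02 / 5255.56 × 100 = 87.6980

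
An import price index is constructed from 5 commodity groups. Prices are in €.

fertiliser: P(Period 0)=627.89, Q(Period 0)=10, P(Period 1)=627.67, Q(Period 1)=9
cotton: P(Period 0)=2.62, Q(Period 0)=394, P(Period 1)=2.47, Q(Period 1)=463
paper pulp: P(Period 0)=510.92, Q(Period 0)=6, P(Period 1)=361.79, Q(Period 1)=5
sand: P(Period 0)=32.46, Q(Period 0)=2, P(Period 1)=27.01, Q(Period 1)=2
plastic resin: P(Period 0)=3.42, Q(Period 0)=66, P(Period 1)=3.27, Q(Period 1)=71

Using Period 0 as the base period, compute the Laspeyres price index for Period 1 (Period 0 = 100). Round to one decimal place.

90.8

Laspeyres price index uses base-period quantities as weights.
ΣP(Period 1)·Q(Period 0) = 627.67×10 + 2.47×394 + 361.79×6 + 27.01×2 + 3.27×66 = 6276.7 + 973.18 + 2170.74 + 54.02 + 215.82 = 9690.46
ΣP(Period 0)·Q(Period 0) = 627.89×10 + 2.62×394 + 510.92×6 + 32.46×2 + 3.42×66 = 6278.9 + 1032.28 + 3065.52 + 64.92 + 225.72 = 10667.34
Index = 9690.46 / 10667.34 × 100 = 90.8423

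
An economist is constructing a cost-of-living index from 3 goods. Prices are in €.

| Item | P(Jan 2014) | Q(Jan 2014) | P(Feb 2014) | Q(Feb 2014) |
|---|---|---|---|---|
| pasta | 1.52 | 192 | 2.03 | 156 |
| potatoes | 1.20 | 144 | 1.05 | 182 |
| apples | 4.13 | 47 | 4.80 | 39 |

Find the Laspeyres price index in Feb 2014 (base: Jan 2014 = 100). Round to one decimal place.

Laspeyres price index uses base-period quantities as weights.
ΣP(Feb 2014)·Q(Jan 2014) = 2.03×192 + 1.05×144 + 4.80×47 = 389.76 + 151.2 + 225.6 = 766.56
ΣP(Jan 2014)·Q(Jan 2014) = 1.52×192 + 1.20×144 + 4.13×47 = 291.84 + 172.8 + 194.11 = 658.75
Index = 766.56 / 658.75 × 100 = 116.3658

116.4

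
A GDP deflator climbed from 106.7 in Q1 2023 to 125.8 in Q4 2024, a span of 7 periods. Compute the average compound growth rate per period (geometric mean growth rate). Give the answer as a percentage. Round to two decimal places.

Growth factor = (125.8/106.7)^(1/7) = (1.179007)^(1/7) = 1.023803
Growth rate = 1.023803 − 1 = 0.023803 = 2.3803%

2.38%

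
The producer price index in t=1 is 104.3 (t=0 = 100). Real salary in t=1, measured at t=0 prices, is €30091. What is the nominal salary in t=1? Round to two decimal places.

Nominal = Real × (Index/100) = 30091 × (104.3/100)
        = 30091 × 1.043 = 31384.9130

31384.91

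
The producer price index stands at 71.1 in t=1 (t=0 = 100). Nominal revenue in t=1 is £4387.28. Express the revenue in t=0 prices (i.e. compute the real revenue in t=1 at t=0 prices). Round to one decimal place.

Real = Nominal ÷ (Index/100) = 4387.28 ÷ (71.1/100)
     = 4387.28 ÷ 0.711 = 6170.5767

6170.6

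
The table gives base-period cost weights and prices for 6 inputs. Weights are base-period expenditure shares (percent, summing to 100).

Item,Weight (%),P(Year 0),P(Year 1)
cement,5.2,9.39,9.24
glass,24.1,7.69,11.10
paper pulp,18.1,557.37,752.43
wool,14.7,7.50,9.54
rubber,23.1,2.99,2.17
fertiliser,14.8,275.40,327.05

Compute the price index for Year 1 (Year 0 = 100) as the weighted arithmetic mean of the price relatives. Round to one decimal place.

117.4

cement: 5.2 × (9.24/9.39) = 5.2 × 0.984026 = 5.1169
glass: 24.1 × (11.10/7.69) = 24.1 × 1.443433 = 34.7867
paper pulp: 18.1 × (752.43/557.37) = 18.1 × 1.349965 = 24.4344
wool: 14.7 × (9.54/7.50) = 14.7 × 1.272000 = 18.6984
rubber: 23.1 × (2.17/2.99) = 23.1 × 0.725753 = 16.7649
fertiliser: 14.8 × (327.05/275.40) = 14.8 × 1.187545 = 17.5757
Index = Σ wᵢ·(p₁ᵢ/p₀ᵢ) = 5.1169 + 34.7867 + 24.4344 + 18.6984 + 16.7649 + 17.5757 = 117.3770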